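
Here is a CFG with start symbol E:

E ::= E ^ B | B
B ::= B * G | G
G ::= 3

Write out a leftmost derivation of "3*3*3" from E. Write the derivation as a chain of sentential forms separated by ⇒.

E⇒B⇒B*G⇒B*G*G⇒G*G*G⇒3*G*G⇒3*3*G⇒3*3*3

E ⇒ B   [E ::= B]
B ⇒ B*G   [B ::= B * G]
B*G ⇒ B*G*G   [B ::= B * G]
B*G*G ⇒ G*G*G   [B ::= G]
G*G*G ⇒ 3*G*G   [G ::= 3]
3*G*G ⇒ 3*3*G   [G ::= 3]
3*3*G ⇒ 3*3*3   [G ::= 3]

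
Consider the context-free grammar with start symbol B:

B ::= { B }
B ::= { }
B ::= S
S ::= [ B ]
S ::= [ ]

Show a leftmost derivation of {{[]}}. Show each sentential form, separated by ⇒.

B ⇒ {B}   [B ::= { B }]
{B} ⇒ {{B}}   [B ::= { B }]
{{B}} ⇒ {{S}}   [B ::= S]
{{S}} ⇒ {{[]}}   [S ::= [ ]]

B⇒{B}⇒{{B}}⇒{{S}}⇒{{[]}}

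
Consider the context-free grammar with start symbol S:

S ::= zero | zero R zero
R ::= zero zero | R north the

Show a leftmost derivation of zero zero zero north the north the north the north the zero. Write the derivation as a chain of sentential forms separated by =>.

S => zero R zero   [S ::= zero R zero]
zero R zero => zero R north the zero   [R ::= R north the]
zero R north the zero => zero R north the north the zero   [R ::= R north the]
zero R north the north the zero => zero R north the north the north the zero   [R ::= R north the]
zero R north the north the north the zero => zero R north the north the north the north the zero   [R ::= R north the]
zero R north the north the north the north the zero => zero zero zero north the north the north the north the zero   [R ::= zero zero]

S => zero R zero => zero R north the zero => zero R north the north the zero => zero R north the north the north the zero => zero R north the north the north the north the zero => zero zero zero north the north the north the north the zero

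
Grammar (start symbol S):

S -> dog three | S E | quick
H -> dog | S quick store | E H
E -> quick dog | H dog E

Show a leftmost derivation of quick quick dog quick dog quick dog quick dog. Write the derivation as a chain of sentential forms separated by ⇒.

S ⇒ S E   [S -> S E]
S E ⇒ S E E   [S -> S E]
S E E ⇒ S E E E   [S -> S E]
S E E E ⇒ S E E E E   [S -> S E]
S E E E E ⇒ quick E E E E   [S -> quick]
quick E E E E ⇒ quick quick dog E E E   [E -> quick dog]
quick quick dog E E E ⇒ quick quick dog quick dog E E   [E -> quick dog]
quick quick dog quick dog E E ⇒ quick quick dog quick dog quick dog E   [E -> quick dog]
quick quick dog quick dog quick dog E ⇒ quick quick dog quick dog quick dog quick dog   [E -> quick dog]

S ⇒ S E ⇒ S E E ⇒ S E E E ⇒ S E E E E ⇒ quick E E E E ⇒ quick quick dog E E E ⇒ quick quick dog quick dog E E ⇒ quick quick dog quick dog quick dog E ⇒ quick quick dog quick dog quick dog quick dog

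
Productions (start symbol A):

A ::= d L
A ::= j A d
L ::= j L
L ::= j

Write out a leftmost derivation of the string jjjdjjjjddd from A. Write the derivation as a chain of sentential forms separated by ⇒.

A ⇒ jAd ⇒ jjAdd ⇒ jjjAddd ⇒ jjjdLddd ⇒ jjjdjLddd ⇒ jjjdjjLddd ⇒ jjjdjjjLddd ⇒ jjjdjjjjddd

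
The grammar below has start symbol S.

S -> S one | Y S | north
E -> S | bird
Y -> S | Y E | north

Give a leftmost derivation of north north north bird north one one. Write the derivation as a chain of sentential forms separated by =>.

S => S one   [S -> S one]
S one => S one one   [S -> S one]
S one one => Y S one one   [S -> Y S]
Y S one one => Y E S one one   [Y -> Y E]
Y E S one one => S E S one one   [Y -> S]
S E S one one => Y S E S one one   [S -> Y S]
Y S E S one one => north S E S one one   [Y -> north]
north S E S one one => north Y S E S one one   [S -> Y S]
north Y S E S one one => north north S E S one one   [Y -> north]
north north S E S one one => north north north E S one one   [S -> north]
north north north E S one one => north north north bird S one one   [E -> bird]
north north north bird S one one => north north north bird north one one   [S -> north]

S => S one => S one one => Y S one one => Y E S one one => S E S one one => Y S E S one one => north S E S one one => north Y S E S one one => north north S E S one one => north north north E S one one => north north north bird S one one => north north north bird north one one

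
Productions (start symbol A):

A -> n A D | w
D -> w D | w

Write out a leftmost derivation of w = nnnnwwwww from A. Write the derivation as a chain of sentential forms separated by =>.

A => nAD => nnADD => nnnADDD => nnnnADDDD => nnnnwDDDD => nnnnwwDDD => nnnnwwwDD => nnnnwwwwD => nnnnwwwww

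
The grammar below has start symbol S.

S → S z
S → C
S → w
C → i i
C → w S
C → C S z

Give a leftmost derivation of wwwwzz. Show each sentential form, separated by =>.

S=>C=>CSz=>wSSz=>wCSz=>wwSSz=>wwwSz=>wwwSzz=>wwwwzz

S => C   [S → C]
C => CSz   [C → C S z]
CSz => wSSz   [C → w S]
wSSz => wCSz   [S → C]
wCSz => wwSSz   [C → w S]
wwSSz => wwwSz   [S → w]
wwwSz => wwwSzz   [S → S z]
wwwSzz => wwwwzz   [S → w]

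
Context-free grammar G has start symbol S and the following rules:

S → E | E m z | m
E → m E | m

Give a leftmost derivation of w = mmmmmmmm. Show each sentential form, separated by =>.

S => E   [S → E]
E => mE   [E → m E]
mE => mmE   [E → m E]
mmE => mmmE   [E → m E]
mmmE => mmmmE   [E → m E]
mmmmE => mmmmmE   [E → m E]
mmmmmE => mmmmmmE   [E → m E]
mmmmmmE => mmmmmmmE   [E → m E]
mmmmmmmE => mmmmmmmm   [E → m]

S => E => mE => mmE => mmmE => mmmmE => mmmmmE => mmmmmmE => mmmmmmmE => mmmmmmmm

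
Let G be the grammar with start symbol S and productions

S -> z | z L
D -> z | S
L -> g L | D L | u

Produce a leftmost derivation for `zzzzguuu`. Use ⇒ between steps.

S ⇒ zL   [S -> z L]
zL ⇒ zDL   [L -> D L]
zDL ⇒ zSL   [D -> S]
zSL ⇒ zzL   [S -> z]
zzL ⇒ zzDL   [L -> D L]
zzDL ⇒ zzSL   [D -> S]
zzSL ⇒ zzzLL   [S -> z L]
zzzLL ⇒ zzzDLL   [L -> D L]
zzzDLL ⇒ zzzSLL   [D -> S]
zzzSLL ⇒ zzzzLLL   [S -> z L]
zzzzLLL ⇒ zzzzgLLL   [L -> g L]
zzzzgLLL ⇒ zzzzguLL   [L -> u]
zzzzguLL ⇒ zzzzguuL   [L -> u]
zzzzguuL ⇒ zzzzguuu   [L -> u]

S ⇒ zL ⇒ zDL ⇒ zSL ⇒ zzL ⇒ zzDL ⇒ zzSL ⇒ zzzLL ⇒ zzzDLL ⇒ zzzSLL ⇒ zzzzLLL ⇒ zzzzgLLL ⇒ zzzzguLL ⇒ zzzzguuL ⇒ zzzzguuu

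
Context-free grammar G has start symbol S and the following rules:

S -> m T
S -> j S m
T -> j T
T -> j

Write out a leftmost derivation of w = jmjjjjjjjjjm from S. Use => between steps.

S => jSm   [S -> j S m]
jSm => jmTm   [S -> m T]
jmTm => jmjTm   [T -> j T]
jmjTm => jmjjTm   [T -> j T]
jmjjTm => jmjjjTm   [T -> j T]
jmjjjTm => jmjjjjTm   [T -> j T]
jmjjjjTm => jmjjjjjTm   [T -> j T]
jmjjjjjTm => jmjjjjjjTm   [T -> j T]
jmjjjjjjTm => jmjjjjjjjTm   [T -> j T]
jmjjjjjjjTm => jmjjjjjjjjTm   [T -> j T]
jmjjjjjjjjTm => jmjjjjjjjjjm   [T -> j]

S => jSm => jmTm => jmjTm => jmjjTm => jmjjjTm => jmjjjjTm => jmjjjjjTm => jmjjjjjjTm => jmjjjjjjjTm => jmjjjjjjjjTm => jmjjjjjjjjjm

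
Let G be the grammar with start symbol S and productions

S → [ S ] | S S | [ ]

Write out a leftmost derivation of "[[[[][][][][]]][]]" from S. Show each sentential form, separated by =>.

S => [S]   [S → [ S ]]
[S] => [SS]   [S → S S]
[SS] => [[S]S]   [S → [ S ]]
[[S]S] => [[[S]]S]   [S → [ S ]]
[[[S]]S] => [[[SS]]S]   [S → S S]
[[[SS]]S] => [[[SSS]]S]   [S → S S]
[[[SSS]]S] => [[[SSSS]]S]   [S → S S]
[[[SSSS]]S] => [[[SSSSS]]S]   [S → S S]
[[[SSSSS]]S] => [[[[]SSSS]]S]   [S → [ ]]
[[[[]SSSS]]S] => [[[[][]SSS]]S]   [S → [ ]]
[[[[][]SSS]]S] => [[[[][][]SS]]S]   [S → [ ]]
[[[[][][]SS]]S] => [[[[][][][]S]]S]   [S → [ ]]
[[[[][][][]S]]S] => [[[[][][][][]]]S]   [S → [ ]]
[[[[][][][][]]]S] => [[[[][][][][]]][]]   [S → [ ]]

S=>[S]=>[SS]=>[[S]S]=>[[[S]]S]=>[[[SS]]S]=>[[[SSS]]S]=>[[[SSSS]]S]=>[[[SSSSS]]S]=>[[[[]SSSS]]S]=>[[[[][]SSS]]S]=>[[[[][][]SS]]S]=>[[[[][][][]S]]S]=>[[[[][][][][]]]S]=>[[[[][][][][]]][]]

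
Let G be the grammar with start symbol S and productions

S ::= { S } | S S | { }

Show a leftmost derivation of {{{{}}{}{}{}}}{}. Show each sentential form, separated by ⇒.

S⇒SS⇒{S}S⇒{{S}}S⇒{{SS}}S⇒{{SSS}}S⇒{{SSSS}}S⇒{{{S}SSS}}S⇒{{{{}}SSS}}S⇒{{{{}}{}SS}}S⇒{{{{}}{}{}S}}S⇒{{{{}}{}{}{}}}S⇒{{{{}}{}{}{}}}{}

S ⇒ SS   [S ::= S S]
SS ⇒ {S}S   [S ::= { S }]
{S}S ⇒ {{S}}S   [S ::= { S }]
{{S}}S ⇒ {{SS}}S   [S ::= S S]
{{SS}}S ⇒ {{SSS}}S   [S ::= S S]
{{SSS}}S ⇒ {{SSSS}}S   [S ::= S S]
{{SSSS}}S ⇒ {{{S}SSS}}S   [S ::= { S }]
{{{S}SSS}}S ⇒ {{{{}}SSS}}S   [S ::= { }]
{{{{}}SSS}}S ⇒ {{{{}}{}SS}}S   [S ::= { }]
{{{{}}{}SS}}S ⇒ {{{{}}{}{}S}}S   [S ::= { }]
{{{{}}{}{}S}}S ⇒ {{{{}}{}{}{}}}S   [S ::= { }]
{{{{}}{}{}{}}}S ⇒ {{{{}}{}{}{}}}{}   [S ::= { }]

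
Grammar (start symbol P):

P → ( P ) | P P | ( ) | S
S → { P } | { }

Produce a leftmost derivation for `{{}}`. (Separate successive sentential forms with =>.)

P => S => {P} => {S} => {{}}

P => S   [P → S]
S => {P}   [S → { P }]
{P} => {S}   [P → S]
{S} => {{}}   [S → { }]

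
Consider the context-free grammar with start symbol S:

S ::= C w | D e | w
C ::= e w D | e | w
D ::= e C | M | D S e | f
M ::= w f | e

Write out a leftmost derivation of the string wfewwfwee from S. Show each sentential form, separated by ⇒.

S ⇒ De ⇒ DSee ⇒ MSee ⇒ wfSee ⇒ wfCwee ⇒ wfewDwee ⇒ wfewMwee ⇒ wfewwfwee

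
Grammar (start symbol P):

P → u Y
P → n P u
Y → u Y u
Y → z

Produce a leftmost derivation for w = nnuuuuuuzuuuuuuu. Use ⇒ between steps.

P⇒nPu⇒nnPuu⇒nnuYuu⇒nnuuYuuu⇒nnuuuYuuuu⇒nnuuuuYuuuuu⇒nnuuuuuYuuuuuu⇒nnuuuuuuYuuuuuuu⇒nnuuuuuuzuuuuuuu

P ⇒ nPu   [P → n P u]
nPu ⇒ nnPuu   [P → n P u]
nnPuu ⇒ nnuYuu   [P → u Y]
nnuYuu ⇒ nnuuYuuu   [Y → u Y u]
nnuuYuuu ⇒ nnuuuYuuuu   [Y → u Y u]
nnuuuYuuuu ⇒ nnuuuuYuuuuu   [Y → u Y u]
nnuuuuYuuuuu ⇒ nnuuuuuYuuuuuu   [Y → u Y u]
nnuuuuuYuuuuuu ⇒ nnuuuuuuYuuuuuuu   [Y → u Y u]
nnuuuuuuYuuuuuuu ⇒ nnuuuuuuzuuuuuuu   [Y → z]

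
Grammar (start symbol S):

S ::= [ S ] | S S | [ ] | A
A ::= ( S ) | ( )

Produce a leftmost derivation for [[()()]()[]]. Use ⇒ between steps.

S ⇒ [S]   [S ::= [ S ]]
[S] ⇒ [SS]   [S ::= S S]
[SS] ⇒ [[S]S]   [S ::= [ S ]]
[[S]S] ⇒ [[SS]S]   [S ::= S S]
[[SS]S] ⇒ [[AS]S]   [S ::= A]
[[AS]S] ⇒ [[()S]S]   [A ::= ( )]
[[()S]S] ⇒ [[()A]S]   [S ::= A]
[[()A]S] ⇒ [[()()]S]   [A ::= ( )]
[[()()]S] ⇒ [[()()]SS]   [S ::= S S]
[[()()]SS] ⇒ [[()()]AS]   [S ::= A]
[[()()]AS] ⇒ [[()()]()S]   [A ::= ( )]
[[()()]()S] ⇒ [[()()]()[]]   [S ::= [ ]]

S ⇒ [S] ⇒ [SS] ⇒ [[S]S] ⇒ [[SS]S] ⇒ [[AS]S] ⇒ [[()S]S] ⇒ [[()A]S] ⇒ [[()()]S] ⇒ [[()()]SS] ⇒ [[()()]AS] ⇒ [[()()]()S] ⇒ [[()()]()[]]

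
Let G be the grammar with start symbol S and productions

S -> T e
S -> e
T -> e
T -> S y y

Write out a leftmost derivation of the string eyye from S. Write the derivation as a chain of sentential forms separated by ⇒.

S ⇒ Te ⇒ Syye ⇒ eyye

S ⇒ Te   [S -> T e]
Te ⇒ Syye   [T -> S y y]
Syye ⇒ eyye   [S -> e]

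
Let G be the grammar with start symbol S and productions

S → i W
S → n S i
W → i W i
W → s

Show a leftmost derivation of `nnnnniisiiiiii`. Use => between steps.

S => nSi => nnSii => nnnSiii => nnnnSiiii => nnnnnSiiiii => nnnnniWiiiii => nnnnniiWiiiiii => nnnnniisiiiiii

S => nSi   [S → n S i]
nSi => nnSii   [S → n S i]
nnSii => nnnSiii   [S → n S i]
nnnSiii => nnnnSiiii   [S → n S i]
nnnnSiiii => nnnnnSiiiii   [S → n S i]
nnnnnSiiiii => nnnnniWiiiii   [S → i W]
nnnnniWiiiii => nnnnniiWiiiiii   [W → i W i]
nnnnniiWiiiiii => nnnnniisiiiiii   [W → s]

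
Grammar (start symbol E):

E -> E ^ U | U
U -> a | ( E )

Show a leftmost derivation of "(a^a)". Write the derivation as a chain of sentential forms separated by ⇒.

E⇒U⇒(E)⇒(E^U)⇒(U^U)⇒(a^U)⇒(a^a)

E ⇒ U   [E -> U]
U ⇒ (E)   [U -> ( E )]
(E) ⇒ (E^U)   [E -> E ^ U]
(E^U) ⇒ (U^U)   [E -> U]
(U^U) ⇒ (a^U)   [U -> a]
(a^U) ⇒ (a^a)   [U -> a]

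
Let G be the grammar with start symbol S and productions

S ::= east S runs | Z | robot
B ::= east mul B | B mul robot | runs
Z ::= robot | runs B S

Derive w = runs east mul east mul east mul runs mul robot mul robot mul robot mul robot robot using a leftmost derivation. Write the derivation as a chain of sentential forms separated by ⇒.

S ⇒ Z ⇒ runs B S ⇒ runs east mul B S ⇒ runs east mul B mul robot S ⇒ runs east mul east mul B mul robot S ⇒ runs east mul east mul B mul robot mul robot S ⇒ runs east mul east mul B mul robot mul robot mul robot S ⇒ runs east mul east mul east mul B mul robot mul robot mul robot S ⇒ runs east mul east mul east mul B mul robot mul robot mul robot mul robot S ⇒ runs east mul east mul east mul runs mul robot mul robot mul robot mul robot S ⇒ runs east mul east mul east mul runs mul robot mul robot mul robot mul robot robot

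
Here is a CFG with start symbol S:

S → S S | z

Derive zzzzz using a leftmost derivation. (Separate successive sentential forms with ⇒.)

S ⇒ SS ⇒ SSS ⇒ SSSS ⇒ SSSSS ⇒ zSSSS ⇒ zzSSS ⇒ zzzSS ⇒ zzzzS ⇒ zzzzz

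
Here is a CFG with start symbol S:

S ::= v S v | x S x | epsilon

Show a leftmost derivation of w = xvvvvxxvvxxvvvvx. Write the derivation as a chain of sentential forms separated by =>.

S => xSx => xvSvx => xvvSvvx => xvvvSvvvx => xvvvvSvvvvx => xvvvvxSxvvvvx => xvvvvxxSxxvvvvx => xvvvvxxvSvxxvvvvx => xvvvvxxvvxxvvvvx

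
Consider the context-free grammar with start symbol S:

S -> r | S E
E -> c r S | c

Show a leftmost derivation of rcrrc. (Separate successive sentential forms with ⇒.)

S ⇒ SE ⇒ SEE ⇒ rEE ⇒ rcrSE ⇒ rcrrE ⇒ rcrrc

S ⇒ SE   [S -> S E]
SE ⇒ SEE   [S -> S E]
SEE ⇒ rEE   [S -> r]
rEE ⇒ rcrSE   [E -> c r S]
rcrSE ⇒ rcrrE   [S -> r]
rcrrE ⇒ rcrrc   [E -> c]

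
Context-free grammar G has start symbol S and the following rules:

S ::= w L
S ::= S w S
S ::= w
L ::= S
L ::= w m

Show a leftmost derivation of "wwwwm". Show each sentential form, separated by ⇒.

S ⇒ SwS   [S ::= S w S]
SwS ⇒ wwS   [S ::= w]
wwS ⇒ wwwL   [S ::= w L]
wwwL ⇒ wwwwm   [L ::= w m]

S⇒SwS⇒wwS⇒wwwL⇒wwwwm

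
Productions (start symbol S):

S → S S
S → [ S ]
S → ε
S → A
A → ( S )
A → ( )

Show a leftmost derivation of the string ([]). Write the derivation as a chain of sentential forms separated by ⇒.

S ⇒ A ⇒ (S) ⇒ (SS) ⇒ ([S]S) ⇒ ([]S) ⇒ ([])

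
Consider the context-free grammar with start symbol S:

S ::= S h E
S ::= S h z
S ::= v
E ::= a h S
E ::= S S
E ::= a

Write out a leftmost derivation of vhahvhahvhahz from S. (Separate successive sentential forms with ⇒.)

S ⇒ Shz   [S ::= S h z]
Shz ⇒ ShEhz   [S ::= S h E]
ShEhz ⇒ ShEhEhz   [S ::= S h E]
ShEhEhz ⇒ ShEhEhEhz   [S ::= S h E]
ShEhEhEhz ⇒ vhEhEhEhz   [S ::= v]
vhEhEhEhz ⇒ vhahShEhEhz   [E ::= a h S]
vhahShEhEhz ⇒ vhahvhEhEhz   [S ::= v]
vhahvhEhEhz ⇒ vhahvhahShEhz   [E ::= a h S]
vhahvhahShEhz ⇒ vhahvhahvhEhz   [S ::= v]
vhahvhahvhEhz ⇒ vhahvhahvhahz   [E ::= a]

S ⇒ Shz ⇒ ShEhz ⇒ ShEhEhz ⇒ ShEhEhEhz ⇒ vhEhEhEhz ⇒ vhahShEhEhz ⇒ vhahvhEhEhz ⇒ vhahvhahShEhz ⇒ vhahvhahvhEhz ⇒ vhahvhahvhahz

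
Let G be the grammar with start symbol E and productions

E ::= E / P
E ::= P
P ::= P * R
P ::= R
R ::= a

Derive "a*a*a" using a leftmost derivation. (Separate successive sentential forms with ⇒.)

E ⇒ P   [E ::= P]
P ⇒ P*R   [P ::= P * R]
P*R ⇒ P*R*R   [P ::= P * R]
P*R*R ⇒ R*R*R   [P ::= R]
R*R*R ⇒ a*R*R   [R ::= a]
a*R*R ⇒ a*a*R   [R ::= a]
a*a*R ⇒ a*a*a   [R ::= a]

E⇒P⇒P*R⇒P*R*R⇒R*R*R⇒a*R*R⇒a*a*R⇒a*a*a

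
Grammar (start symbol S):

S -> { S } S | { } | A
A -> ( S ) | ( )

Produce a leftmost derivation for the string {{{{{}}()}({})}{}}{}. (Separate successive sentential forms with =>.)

S => {S}S   [S -> { S } S]
{S}S => {{S}S}S   [S -> { S } S]
{{S}S}S => {{{S}S}S}S   [S -> { S } S]
{{{S}S}S}S => {{{{S}S}S}S}S   [S -> { S } S]
{{{{S}S}S}S}S => {{{{{}}S}S}S}S   [S -> { }]
{{{{{}}S}S}S}S => {{{{{}}A}S}S}S   [S -> A]
{{{{{}}A}S}S}S => {{{{{}}()}S}S}S   [A -> ( )]
{{{{{}}()}S}S}S => {{{{{}}()}A}S}S   [S -> A]
{{{{{}}()}A}S}S => {{{{{}}()}(S)}S}S   [A -> ( S )]
{{{{{}}()}(S)}S}S => {{{{{}}()}({})}S}S   [S -> { }]
{{{{{}}()}({})}S}S => {{{{{}}()}({})}{}}S   [S -> { }]
{{{{{}}()}({})}{}}S => {{{{{}}()}({})}{}}{}   [S -> { }]

S=>{S}S=>{{S}S}S=>{{{S}S}S}S=>{{{{S}S}S}S}S=>{{{{{}}S}S}S}S=>{{{{{}}A}S}S}S=>{{{{{}}()}S}S}S=>{{{{{}}()}A}S}S=>{{{{{}}()}(S)}S}S=>{{{{{}}()}({})}S}S=>{{{{{}}()}({})}{}}S=>{{{{{}}()}({})}{}}{}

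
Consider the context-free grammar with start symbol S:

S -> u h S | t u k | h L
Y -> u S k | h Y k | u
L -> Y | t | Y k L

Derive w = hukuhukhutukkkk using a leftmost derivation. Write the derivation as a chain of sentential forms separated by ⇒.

S ⇒ hL ⇒ hYkL ⇒ hukL ⇒ hukY ⇒ hukuSk ⇒ hukuhLk ⇒ hukuhYkLk ⇒ hukuhukLk ⇒ hukuhukYk ⇒ hukuhukhYkk ⇒ hukuhukhuSkkk ⇒ hukuhukhutukkkk

S ⇒ hL   [S -> h L]
hL ⇒ hYkL   [L -> Y k L]
hYkL ⇒ hukL   [Y -> u]
hukL ⇒ hukY   [L -> Y]
hukY ⇒ hukuSk   [Y -> u S k]
hukuSk ⇒ hukuhLk   [S -> h L]
hukuhLk ⇒ hukuhYkLk   [L -> Y k L]
hukuhYkLk ⇒ hukuhukLk   [Y -> u]
hukuhukLk ⇒ hukuhukYk   [L -> Y]
hukuhukYk ⇒ hukuhukhYkk   [Y -> h Y k]
hukuhukhYkk ⇒ hukuhukhuSkkk   [Y -> u S k]
hukuhukhuSkkk ⇒ hukuhukhutukkkk   [S -> t u k]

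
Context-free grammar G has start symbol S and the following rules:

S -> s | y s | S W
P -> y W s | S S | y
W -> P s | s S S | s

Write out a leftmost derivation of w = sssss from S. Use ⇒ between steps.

S ⇒ SW   [S -> S W]
SW ⇒ SWW   [S -> S W]
SWW ⇒ SWWW   [S -> S W]
SWWW ⇒ SWWWW   [S -> S W]
SWWWW ⇒ sWWWW   [S -> s]
sWWWW ⇒ ssWWW   [W -> s]
ssWWW ⇒ sssWW   [W -> s]
sssWW ⇒ ssssW   [W -> s]
ssssW ⇒ sssss   [W -> s]

S ⇒ SW ⇒ SWW ⇒ SWWW ⇒ SWWWW ⇒ sWWWW ⇒ ssWWW ⇒ sssWW ⇒ ssssW ⇒ sssss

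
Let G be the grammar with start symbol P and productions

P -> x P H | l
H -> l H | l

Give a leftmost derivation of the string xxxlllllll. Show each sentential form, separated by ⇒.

P ⇒ xPH   [P -> x P H]
xPH ⇒ xxPHH   [P -> x P H]
xxPHH ⇒ xxxPHHH   [P -> x P H]
xxxPHHH ⇒ xxxlHHH   [P -> l]
xxxlHHH ⇒ xxxllHHH   [H -> l H]
xxxllHHH ⇒ xxxlllHHH   [H -> l H]
xxxlllHHH ⇒ xxxllllHH   [H -> l]
xxxllllHH ⇒ xxxlllllHH   [H -> l H]
xxxlllllHH ⇒ xxxllllllH   [H -> l]
xxxllllllH ⇒ xxxlllllll   [H -> l]

P ⇒ xPH ⇒ xxPHH ⇒ xxxPHHH ⇒ xxxlHHH ⇒ xxxllHHH ⇒ xxxlllHHH ⇒ xxxllllHH ⇒ xxxlllllHH ⇒ xxxllllllH ⇒ xxxlllllll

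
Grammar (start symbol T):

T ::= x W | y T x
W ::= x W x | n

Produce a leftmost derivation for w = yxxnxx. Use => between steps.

T => yTx => yxWx => yxxWxx => yxxnxx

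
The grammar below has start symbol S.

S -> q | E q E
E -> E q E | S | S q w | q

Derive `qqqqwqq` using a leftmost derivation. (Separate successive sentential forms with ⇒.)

S ⇒ EqE   [S -> E q E]
EqE ⇒ SqwqE   [E -> S q w]
SqwqE ⇒ EqEqwqE   [S -> E q E]
EqEqwqE ⇒ qqEqwqE   [E -> q]
qqEqwqE ⇒ qqqqwqE   [E -> q]
qqqqwqE ⇒ qqqqwqq   [E -> q]

S ⇒ EqE ⇒ SqwqE ⇒ EqEqwqE ⇒ qqEqwqE ⇒ qqqqwqE ⇒ qqqqwqq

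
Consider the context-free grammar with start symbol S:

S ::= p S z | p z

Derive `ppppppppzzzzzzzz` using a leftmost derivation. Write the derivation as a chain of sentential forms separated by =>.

S=>pSz=>ppSzz=>pppSzzz=>ppppSzzzz=>pppppSzzzzz=>ppppppSzzzzzz=>pppppppSzzzzzzz=>ppppppppzzzzzzzz

S => pSz   [S ::= p S z]
pSz => ppSzz   [S ::= p S z]
ppSzz => pppSzzz   [S ::= p S z]
pppSzzz => ppppSzzzz   [S ::= p S z]
ppppSzzzz => pppppSzzzzz   [S ::= p S z]
pppppSzzzzz => ppppppSzzzzzz   [S ::= p S z]
ppppppSzzzzzz => pppppppSzzzzzzz   [S ::= p S z]
pppppppSzzzzzzz => ppppppppzzzzzzzz   [S ::= p z]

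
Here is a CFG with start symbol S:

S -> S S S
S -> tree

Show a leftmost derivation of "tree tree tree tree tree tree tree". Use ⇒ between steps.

S ⇒ S S S ⇒ S S S S S ⇒ S S S S S S S ⇒ tree S S S S S S ⇒ tree tree S S S S S ⇒ tree tree tree S S S S ⇒ tree tree tree tree S S S ⇒ tree tree tree tree tree S S ⇒ tree tree tree tree tree tree S ⇒ tree tree tree tree tree tree tree

S ⇒ S S S   [S -> S S S]
S S S ⇒ S S S S S   [S -> S S S]
S S S S S ⇒ S S S S S S S   [S -> S S S]
S S S S S S S ⇒ tree S S S S S S   [S -> tree]
tree S S S S S S ⇒ tree tree S S S S S   [S -> tree]
tree tree S S S S S ⇒ tree tree tree S S S S   [S -> tree]
tree tree tree S S S S ⇒ tree tree tree tree S S S   [S -> tree]
tree tree tree tree S S S ⇒ tree tree tree tree tree S S   [S -> tree]
tree tree tree tree tree S S ⇒ tree tree tree tree tree tree S   [S -> tree]
tree tree tree tree tree tree S ⇒ tree tree tree tree tree tree tree   [S -> tree]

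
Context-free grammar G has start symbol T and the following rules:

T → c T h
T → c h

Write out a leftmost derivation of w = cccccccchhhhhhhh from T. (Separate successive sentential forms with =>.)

T => cTh   [T → c T h]
cTh => ccThh   [T → c T h]
ccThh => cccThhh   [T → c T h]
cccThhh => ccccThhhh   [T → c T h]
ccccThhhh => cccccThhhhh   [T → c T h]
cccccThhhhh => ccccccThhhhhh   [T → c T h]
ccccccThhhhhh => cccccccThhhhhhh   [T → c T h]
cccccccThhhhhhh => cccccccchhhhhhhh   [T → c h]

T => cTh => ccThh => cccThhh => ccccThhhh => cccccThhhhh => ccccccThhhhhh => cccccccThhhhhhh => cccccccchhhhhhhh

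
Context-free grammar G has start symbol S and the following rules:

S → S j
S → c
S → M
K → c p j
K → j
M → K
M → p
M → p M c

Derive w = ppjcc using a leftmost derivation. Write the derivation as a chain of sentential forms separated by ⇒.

S ⇒ M ⇒ pMc ⇒ ppMcc ⇒ ppKcc ⇒ ppjcc

S ⇒ M   [S → M]
M ⇒ pMc   [M → p M c]
pMc ⇒ ppMcc   [M → p M c]
ppMcc ⇒ ppKcc   [M → K]
ppKcc ⇒ ppjcc   [K → j]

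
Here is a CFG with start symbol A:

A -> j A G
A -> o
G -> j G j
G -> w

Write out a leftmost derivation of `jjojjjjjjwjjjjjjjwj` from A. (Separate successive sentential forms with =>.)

A => jAG => jjAGG => jjoGG => jjojGjG => jjojjGjjG => jjojjjGjjjG => jjojjjjGjjjjG => jjojjjjjGjjjjjG => jjojjjjjjGjjjjjjG => jjojjjjjjwjjjjjjG => jjojjjjjjwjjjjjjjGj => jjojjjjjjwjjjjjjjwj

A => jAG   [A -> j A G]
jAG => jjAGG   [A -> j A G]
jjAGG => jjoGG   [A -> o]
jjoGG => jjojGjG   [G -> j G j]
jjojGjG => jjojjGjjG   [G -> j G j]
jjojjGjjG => jjojjjGjjjG   [G -> j G j]
jjojjjGjjjG => jjojjjjGjjjjG   [G -> j G j]
jjojjjjGjjjjG => jjojjjjjGjjjjjG   [G -> j G j]
jjojjjjjGjjjjjG => jjojjjjjjGjjjjjjG   [G -> j G j]
jjojjjjjjGjjjjjjG => jjojjjjjjwjjjjjjG   [G -> w]
jjojjjjjjwjjjjjjG => jjojjjjjjwjjjjjjjGj   [G -> j G j]
jjojjjjjjwjjjjjjjGj => jjojjjjjjwjjjjjjjwj   [G -> w]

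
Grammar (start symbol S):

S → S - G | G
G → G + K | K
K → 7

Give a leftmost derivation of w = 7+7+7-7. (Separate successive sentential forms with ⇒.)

S ⇒ S-G   [S → S - G]
S-G ⇒ G-G   [S → G]
G-G ⇒ G+K-G   [G → G + K]
G+K-G ⇒ G+K+K-G   [G → G + K]
G+K+K-G ⇒ K+K+K-G   [G → K]
K+K+K-G ⇒ 7+K+K-G   [K → 7]
7+K+K-G ⇒ 7+7+K-G   [K → 7]
7+7+K-G ⇒ 7+7+7-G   [K → 7]
7+7+7-G ⇒ 7+7+7-K   [G → K]
7+7+7-K ⇒ 7+7+7-7   [K → 7]

S⇒S-G⇒G-G⇒G+K-G⇒G+K+K-G⇒K+K+K-G⇒7+K+K-G⇒7+7+K-G⇒7+7+7-G⇒7+7+7-K⇒7+7+7-7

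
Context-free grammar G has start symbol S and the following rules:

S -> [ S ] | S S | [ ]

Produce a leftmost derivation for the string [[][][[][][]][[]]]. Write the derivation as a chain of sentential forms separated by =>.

S => [S]   [S -> [ S ]]
[S] => [SS]   [S -> S S]
[SS] => [[]S]   [S -> [ ]]
[[]S] => [[]SS]   [S -> S S]
[[]SS] => [[]SSS]   [S -> S S]
[[]SSS] => [[][]SS]   [S -> [ ]]
[[][]SS] => [[][][S]S]   [S -> [ S ]]
[[][][S]S] => [[][][SS]S]   [S -> S S]
[[][][SS]S] => [[][][SSS]S]   [S -> S S]
[[][][SSS]S] => [[][][[]SS]S]   [S -> [ ]]
[[][][[]SS]S] => [[][][[][]S]S]   [S -> [ ]]
[[][][[][]S]S] => [[][][[][][]]S]   [S -> [ ]]
[[][][[][][]]S] => [[][][[][][]][S]]   [S -> [ S ]]
[[][][[][][]][S]] => [[][][[][][]][[]]]   [S -> [ ]]

S => [S] => [SS] => [[]S] => [[]SS] => [[]SSS] => [[][]SS] => [[][][S]S] => [[][][SS]S] => [[][][SSS]S] => [[][][[]SS]S] => [[][][[][]S]S] => [[][][[][][]]S] => [[][][[][][]][S]] => [[][][[][][]][[]]]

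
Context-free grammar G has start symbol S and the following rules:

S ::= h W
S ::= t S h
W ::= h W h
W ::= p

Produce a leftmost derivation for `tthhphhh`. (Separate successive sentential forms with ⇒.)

S ⇒ tSh ⇒ ttShh ⇒ tthWhh ⇒ tthhWhhh ⇒ tthhphhh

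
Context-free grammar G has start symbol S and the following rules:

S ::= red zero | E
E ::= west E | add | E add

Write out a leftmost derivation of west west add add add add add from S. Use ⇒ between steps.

S ⇒ E ⇒ E add ⇒ E add add ⇒ E add add add ⇒ west E add add add ⇒ west E add add add add ⇒ west west E add add add add ⇒ west west add add add add add

S ⇒ E   [S ::= E]
E ⇒ E add   [E ::= E add]
E add ⇒ E add add   [E ::= E add]
E add add ⇒ E add add add   [E ::= E add]
E add add add ⇒ west E add add add   [E ::= west E]
west E add add add ⇒ west E add add add add   [E ::= E add]
west E add add add add ⇒ west west E add add add add   [E ::= west E]
west west E add add add add ⇒ west west add add add add add   [E ::= add]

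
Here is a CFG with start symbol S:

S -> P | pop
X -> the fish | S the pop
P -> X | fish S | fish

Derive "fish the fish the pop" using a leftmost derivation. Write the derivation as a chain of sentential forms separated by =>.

S => P => fish S => fish P => fish X => fish S the pop => fish P the pop => fish X the pop => fish the fish the pop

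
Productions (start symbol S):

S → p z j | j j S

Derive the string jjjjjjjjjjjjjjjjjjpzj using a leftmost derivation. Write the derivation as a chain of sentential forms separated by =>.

S => jjS => jjjjS => jjjjjjS => jjjjjjjjS => jjjjjjjjjjS => jjjjjjjjjjjjS => jjjjjjjjjjjjjjS => jjjjjjjjjjjjjjjjS => jjjjjjjjjjjjjjjjjjS => jjjjjjjjjjjjjjjjjjpzj

S => jjS   [S → j j S]
jjS => jjjjS   [S → j j S]
jjjjS => jjjjjjS   [S → j j S]
jjjjjjS => jjjjjjjjS   [S → j j S]
jjjjjjjjS => jjjjjjjjjjS   [S → j j S]
jjjjjjjjjjS => jjjjjjjjjjjjS   [S → j j S]
jjjjjjjjjjjjS => jjjjjjjjjjjjjjS   [S → j j S]
jjjjjjjjjjjjjjS => jjjjjjjjjjjjjjjjS   [S → j j S]
jjjjjjjjjjjjjjjjS => jjjjjjjjjjjjjjjjjjS   [S → j j S]
jjjjjjjjjjjjjjjjjjS => jjjjjjjjjjjjjjjjjjpzj   [S → p z j]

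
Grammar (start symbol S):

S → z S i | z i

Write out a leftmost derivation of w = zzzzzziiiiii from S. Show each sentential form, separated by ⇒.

S ⇒ zSi ⇒ zzSii ⇒ zzzSiii ⇒ zzzzSiiii ⇒ zzzzzSiiiii ⇒ zzzzzziiiiii

S ⇒ zSi   [S → z S i]
zSi ⇒ zzSii   [S → z S i]
zzSii ⇒ zzzSiii   [S → z S i]
zzzSiii ⇒ zzzzSiiii   [S → z S i]
zzzzSiiii ⇒ zzzzzSiiiii   [S → z S i]
zzzzzSiiiii ⇒ zzzzzziiiiii   [S → z i]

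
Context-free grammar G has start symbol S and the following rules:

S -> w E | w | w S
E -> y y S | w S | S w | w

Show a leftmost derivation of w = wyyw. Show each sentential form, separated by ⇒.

S⇒wE⇒wyyS⇒wyyw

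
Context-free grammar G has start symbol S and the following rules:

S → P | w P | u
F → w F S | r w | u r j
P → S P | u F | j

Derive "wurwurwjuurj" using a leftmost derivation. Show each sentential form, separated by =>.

S => wP   [S → w P]
wP => wSP   [P → S P]
wSP => wPP   [S → P]
wPP => wuFP   [P → u F]
wuFP => wurwP   [F → r w]
wurwP => wurwSP   [P → S P]
wurwSP => wurwPP   [S → P]
wurwPP => wurwSPP   [P → S P]
wurwSPP => wurwPPP   [S → P]
wurwPPP => wurwuFPP   [P → u F]
wurwuFPP => wurwurwPP   [F → r w]
wurwurwPP => wurwurwjP   [P → j]
wurwurwjP => wurwurwjuF   [P → u F]
wurwurwjuF => wurwurwjuurj   [F → u r j]

S => wP => wSP => wPP => wuFP => wurwP => wurwSP => wurwPP => wurwSPP => wurwPPP => wurwuFPP => wurwurwPP => wurwurwjP => wurwurwjuF => wurwurwjuurj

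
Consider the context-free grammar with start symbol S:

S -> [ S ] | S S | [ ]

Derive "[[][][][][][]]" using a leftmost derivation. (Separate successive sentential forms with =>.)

S=>[S]=>[SS]=>[SSS]=>[SSSS]=>[SSSSS]=>[SSSSSS]=>[[]SSSSS]=>[[][]SSSS]=>[[][][]SSS]=>[[][][][]SS]=>[[][][][][]S]=>[[][][][][][]]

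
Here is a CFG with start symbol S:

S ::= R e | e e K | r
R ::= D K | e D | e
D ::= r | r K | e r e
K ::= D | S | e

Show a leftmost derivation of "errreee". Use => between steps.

S => Re   [S ::= R e]
Re => eDe   [R ::= e D]
eDe => erKe   [D ::= r K]
erKe => erSe   [K ::= S]
erSe => erRee   [S ::= R e]
erRee => erDKee   [R ::= D K]
erDKee => errKee   [D ::= r]
errKee => errDee   [K ::= D]
errDee => errrKee   [D ::= r K]
errrKee => errreee   [K ::= e]

S => Re => eDe => erKe => erSe => erRee => erDKee => errKee => errDee => errrKee => errreee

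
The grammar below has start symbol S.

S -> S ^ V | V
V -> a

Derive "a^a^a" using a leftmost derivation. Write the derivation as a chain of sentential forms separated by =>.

S => S^V => S^V^V => V^V^V => a^V^V => a^a^V => a^a^a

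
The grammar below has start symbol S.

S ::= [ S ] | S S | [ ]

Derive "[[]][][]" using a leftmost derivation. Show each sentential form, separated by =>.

S=>SS=>SSS=>[S]SS=>[[]]SS=>[[]][]S=>[[]][][]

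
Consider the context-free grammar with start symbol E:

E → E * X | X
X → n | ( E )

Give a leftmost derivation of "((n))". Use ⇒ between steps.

E ⇒ X ⇒ (E) ⇒ (X) ⇒ ((E)) ⇒ ((X)) ⇒ ((n))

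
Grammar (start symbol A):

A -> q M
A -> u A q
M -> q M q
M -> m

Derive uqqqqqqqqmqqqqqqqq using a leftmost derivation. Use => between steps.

A => uAq => uqMq => uqqMqq => uqqqMqqq => uqqqqMqqqq => uqqqqqMqqqqq => uqqqqqqMqqqqqq => uqqqqqqqMqqqqqqq => uqqqqqqqqMqqqqqqqq => uqqqqqqqqmqqqqqqqq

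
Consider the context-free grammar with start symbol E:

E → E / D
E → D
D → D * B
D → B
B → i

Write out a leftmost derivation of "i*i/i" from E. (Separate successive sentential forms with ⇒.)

E⇒E/D⇒D/D⇒D*B/D⇒B*B/D⇒i*B/D⇒i*i/D⇒i*i/B⇒i*i/i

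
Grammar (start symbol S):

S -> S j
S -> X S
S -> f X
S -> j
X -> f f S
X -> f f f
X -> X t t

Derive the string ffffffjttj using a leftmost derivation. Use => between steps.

S => Sj => fXj => fXttj => fffSttj => fffXSttj => ffffffSttj => ffffffjttj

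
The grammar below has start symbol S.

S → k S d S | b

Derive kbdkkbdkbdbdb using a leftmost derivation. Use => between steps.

S=>kSdS=>kbdS=>kbdkSdS=>kbdkkSdSdS=>kbdkkbdSdS=>kbdkkbdkSdSdS=>kbdkkbdkbdSdS=>kbdkkbdkbdbdS=>kbdkkbdkbdbdb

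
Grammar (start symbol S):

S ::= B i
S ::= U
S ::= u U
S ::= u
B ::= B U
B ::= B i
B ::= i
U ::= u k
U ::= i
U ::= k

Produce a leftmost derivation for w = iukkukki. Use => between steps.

S => Bi => BUi => BUUi => BUUUi => BUUUUi => iUUUUi => iukUUUi => iukkUUi => iukkukUi => iukkukki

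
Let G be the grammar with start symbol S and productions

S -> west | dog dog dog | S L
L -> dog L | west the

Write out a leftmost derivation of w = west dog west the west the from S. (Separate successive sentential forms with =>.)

S => S L => S L L => west L L => west dog L L => west dog west the L => west dog west the west the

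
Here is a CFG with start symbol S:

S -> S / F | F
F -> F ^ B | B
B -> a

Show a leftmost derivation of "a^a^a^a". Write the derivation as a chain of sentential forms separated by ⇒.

S⇒F⇒F^B⇒F^B^B⇒F^B^B^B⇒B^B^B^B⇒a^B^B^B⇒a^a^B^B⇒a^a^a^B⇒a^a^a^a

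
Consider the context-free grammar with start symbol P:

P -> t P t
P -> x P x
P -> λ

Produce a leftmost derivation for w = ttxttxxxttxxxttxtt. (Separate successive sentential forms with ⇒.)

P ⇒ tPt   [P -> t P t]
tPt ⇒ ttPtt   [P -> t P t]
ttPtt ⇒ ttxPxtt   [P -> x P x]
ttxPxtt ⇒ ttxtPtxtt   [P -> t P t]
ttxtPtxtt ⇒ ttxttPttxtt   [P -> t P t]
ttxttPttxtt ⇒ ttxttxPxttxtt   [P -> x P x]
ttxttxPxttxtt ⇒ ttxttxxPxxttxtt   [P -> x P x]
ttxttxxPxxttxtt ⇒ ttxttxxxPxxxttxtt   [P -> x P x]
ttxttxxxPxxxttxtt ⇒ ttxttxxxtPtxxxttxtt   [P -> t P t]
ttxttxxxtPtxxxttxtt ⇒ ttxttxxxttxxxttxtt   [P -> λ]

P ⇒ tPt ⇒ ttPtt ⇒ ttxPxtt ⇒ ttxtPtxtt ⇒ ttxttPttxtt ⇒ ttxttxPxttxtt ⇒ ttxttxxPxxttxtt ⇒ ttxttxxxPxxxttxtt ⇒ ttxttxxxtPtxxxttxtt ⇒ ttxttxxxttxxxttxtt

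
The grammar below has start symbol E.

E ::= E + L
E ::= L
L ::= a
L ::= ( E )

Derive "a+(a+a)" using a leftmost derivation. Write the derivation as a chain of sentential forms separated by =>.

E => E+L   [E ::= E + L]
E+L => L+L   [E ::= L]
L+L => a+L   [L ::= a]
a+L => a+(E)   [L ::= ( E )]
a+(E) => a+(E+L)   [E ::= E + L]
a+(E+L) => a+(L+L)   [E ::= L]
a+(L+L) => a+(a+L)   [L ::= a]
a+(a+L) => a+(a+a)   [L ::= a]

E => E+L => L+L => a+L => a+(E) => a+(E+L) => a+(L+L) => a+(a+L) => a+(a+a)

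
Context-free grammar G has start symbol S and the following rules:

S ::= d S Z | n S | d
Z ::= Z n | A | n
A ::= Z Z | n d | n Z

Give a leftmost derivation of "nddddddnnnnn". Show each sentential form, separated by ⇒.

S ⇒ nS   [S ::= n S]
nS ⇒ ndSZ   [S ::= d S Z]
ndSZ ⇒ nddSZZ   [S ::= d S Z]
nddSZZ ⇒ ndddSZZZ   [S ::= d S Z]
ndddSZZZ ⇒ nddddSZZZZ   [S ::= d S Z]
nddddSZZZZ ⇒ ndddddSZZZZZ   [S ::= d S Z]
ndddddSZZZZZ ⇒ nddddddZZZZZ   [S ::= d]
nddddddZZZZZ ⇒ nddddddnZZZZ   [Z ::= n]
nddddddnZZZZ ⇒ nddddddnnZZZ   [Z ::= n]
nddddddnnZZZ ⇒ nddddddnnnZZ   [Z ::= n]
nddddddnnnZZ ⇒ nddddddnnnnZ   [Z ::= n]
nddddddnnnnZ ⇒ nddddddnnnnn   [Z ::= n]

S ⇒ nS ⇒ ndSZ ⇒ nddSZZ ⇒ ndddSZZZ ⇒ nddddSZZZZ ⇒ ndddddSZZZZZ ⇒ nddddddZZZZZ ⇒ nddddddnZZZZ ⇒ nddddddnnZZZ ⇒ nddddddnnnZZ ⇒ nddddddnnnnZ ⇒ nddddddnnnnn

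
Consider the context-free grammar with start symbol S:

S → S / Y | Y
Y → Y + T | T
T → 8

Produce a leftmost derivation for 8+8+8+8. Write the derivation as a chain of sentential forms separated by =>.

S => Y   [S → Y]
Y => Y+T   [Y → Y + T]
Y+T => Y+T+T   [Y → Y + T]
Y+T+T => Y+T+T+T   [Y → Y + T]
Y+T+T+T => T+T+T+T   [Y → T]
T+T+T+T => 8+T+T+T   [T → 8]
8+T+T+T => 8+8+T+T   [T → 8]
8+8+T+T => 8+8+8+T   [T → 8]
8+8+8+T => 8+8+8+8   [T → 8]

S => Y => Y+T => Y+T+T => Y+T+T+T => T+T+T+T => 8+T+T+T => 8+8+T+T => 8+8+8+T => 8+8+8+8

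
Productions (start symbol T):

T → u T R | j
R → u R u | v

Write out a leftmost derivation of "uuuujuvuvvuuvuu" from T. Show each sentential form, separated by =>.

T => uTR => uuTRR => uuuTRRR => uuuuTRRRR => uuuujRRRR => uuuujuRuRRR => uuuujuvuRRR => uuuujuvuvRR => uuuujuvuvvR => uuuujuvuvvuRu => uuuujuvuvvuuRuu => uuuujuvuvvuuvuu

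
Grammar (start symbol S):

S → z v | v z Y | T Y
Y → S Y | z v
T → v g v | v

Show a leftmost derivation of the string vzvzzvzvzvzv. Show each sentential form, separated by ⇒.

S ⇒ vzY ⇒ vzSY ⇒ vzvzYY ⇒ vzvzzvY ⇒ vzvzzvSY ⇒ vzvzzvzvY ⇒ vzvzzvzvSY ⇒ vzvzzvzvzvY ⇒ vzvzzvzvzvzv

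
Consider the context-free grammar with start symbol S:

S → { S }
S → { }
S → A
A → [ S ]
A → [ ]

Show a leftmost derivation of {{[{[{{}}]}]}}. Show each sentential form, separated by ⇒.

S ⇒ {S} ⇒ {{S}} ⇒ {{A}} ⇒ {{[S]}} ⇒ {{[{S}]}} ⇒ {{[{A}]}} ⇒ {{[{[S]}]}} ⇒ {{[{[{S}]}]}} ⇒ {{[{[{{}}]}]}}

S ⇒ {S}   [S → { S }]
{S} ⇒ {{S}}   [S → { S }]
{{S}} ⇒ {{A}}   [S → A]
{{A}} ⇒ {{[S]}}   [A → [ S ]]
{{[S]}} ⇒ {{[{S}]}}   [S → { S }]
{{[{S}]}} ⇒ {{[{A}]}}   [S → A]
{{[{A}]}} ⇒ {{[{[S]}]}}   [A → [ S ]]
{{[{[S]}]}} ⇒ {{[{[{S}]}]}}   [S → { S }]
{{[{[{S}]}]}} ⇒ {{[{[{{}}]}]}}   [S → { }]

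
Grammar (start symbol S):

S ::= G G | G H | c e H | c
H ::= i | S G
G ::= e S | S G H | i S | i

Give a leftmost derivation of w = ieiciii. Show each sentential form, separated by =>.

S=>GG=>iSG=>iGHG=>ieSHG=>ieGHHG=>ieiSHHG=>ieicHHG=>ieiciHG=>ieiciiG=>ieiciii

S => GG   [S ::= G G]
GG => iSG   [G ::= i S]
iSG => iGHG   [S ::= G H]
iGHG => ieSHG   [G ::= e S]
ieSHG => ieGHHG   [S ::= G H]
ieGHHG => ieiSHHG   [G ::= i S]
ieiSHHG => ieicHHG   [S ::= c]
ieicHHG => ieiciHG   [H ::= i]
ieiciHG => ieiciiG   [H ::= i]
ieiciiG => ieiciii   [G ::= i]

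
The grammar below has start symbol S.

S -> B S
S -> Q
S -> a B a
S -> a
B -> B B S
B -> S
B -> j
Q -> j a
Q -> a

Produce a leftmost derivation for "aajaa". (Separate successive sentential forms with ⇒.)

S⇒BS⇒BBSS⇒SBSS⇒BSBSS⇒SSBSS⇒aSBSS⇒aaBSS⇒aajSS⇒aajaS⇒aajaa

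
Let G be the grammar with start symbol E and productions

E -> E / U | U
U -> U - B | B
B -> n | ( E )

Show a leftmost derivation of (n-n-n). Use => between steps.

E => U   [E -> U]
U => B   [U -> B]
B => (E)   [B -> ( E )]
(E) => (U)   [E -> U]
(U) => (U-B)   [U -> U - B]
(U-B) => (U-B-B)   [U -> U - B]
(U-B-B) => (B-B-B)   [U -> B]
(B-B-B) => (n-B-B)   [B -> n]
(n-B-B) => (n-n-B)   [B -> n]
(n-n-B) => (n-n-n)   [B -> n]

E => U => B => (E) => (U) => (U-B) => (U-B-B) => (B-B-B) => (n-B-B) => (n-n-B) => (n-n-n)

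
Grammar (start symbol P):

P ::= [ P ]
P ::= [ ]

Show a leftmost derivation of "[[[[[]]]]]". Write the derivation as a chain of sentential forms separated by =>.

P => [P]   [P ::= [ P ]]
[P] => [[P]]   [P ::= [ P ]]
[[P]] => [[[P]]]   [P ::= [ P ]]
[[[P]]] => [[[[P]]]]   [P ::= [ P ]]
[[[[P]]]] => [[[[[]]]]]   [P ::= [ ]]

P => [P] => [[P]] => [[[P]]] => [[[[P]]]] => [[[[[]]]]]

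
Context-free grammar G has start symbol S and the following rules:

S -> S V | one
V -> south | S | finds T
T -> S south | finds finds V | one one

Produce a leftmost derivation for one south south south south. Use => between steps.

S => S V => S V V => S V V V => S V V V V => one V V V V => one south V V V => one south south V V => one south south south V => one south south south south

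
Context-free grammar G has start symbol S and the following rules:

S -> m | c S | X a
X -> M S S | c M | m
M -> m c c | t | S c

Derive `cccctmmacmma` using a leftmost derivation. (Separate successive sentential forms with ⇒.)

S ⇒ cS ⇒ ccS ⇒ ccXa ⇒ ccMSSa ⇒ ccScSSa ⇒ cccScSSa ⇒ ccccScSSa ⇒ ccccXacSSa ⇒ ccccMSSacSSa ⇒ cccctSSacSSa ⇒ cccctmSacSSa ⇒ cccctmmacSSa ⇒ cccctmmacmSa ⇒ cccctmmacmma

S ⇒ cS   [S -> c S]
cS ⇒ ccS   [S -> c S]
ccS ⇒ ccXa   [S -> X a]
ccXa ⇒ ccMSSa   [X -> M S S]
ccMSSa ⇒ ccScSSa   [M -> S c]
ccScSSa ⇒ cccScSSa   [S -> c S]
cccScSSa ⇒ ccccScSSa   [S -> c S]
ccccScSSa ⇒ ccccXacSSa   [S -> X a]
ccccXacSSa ⇒ ccccMSSacSSa   [X -> M S S]
ccccMSSacSSa ⇒ cccctSSacSSa   [M -> t]
cccctSSacSSa ⇒ cccctmSacSSa   [S -> m]
cccctmSacSSa ⇒ cccctmmacSSa   [S -> m]
cccctmmacSSa ⇒ cccctmmacmSa   [S -> m]
cccctmmacmSa ⇒ cccctmmacmma   [S -> m]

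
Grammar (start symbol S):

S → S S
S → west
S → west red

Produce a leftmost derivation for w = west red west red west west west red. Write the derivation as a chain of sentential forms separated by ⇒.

S ⇒ S S ⇒ S S S ⇒ S S S S ⇒ S S S S S ⇒ west red S S S S ⇒ west red west red S S S ⇒ west red west red west S S ⇒ west red west red west west S ⇒ west red west red west west west red

S ⇒ S S   [S → S S]
S S ⇒ S S S   [S → S S]
S S S ⇒ S S S S   [S → S S]
S S S S ⇒ S S S S S   [S → S S]
S S S S S ⇒ west red S S S S   [S → west red]
west red S S S S ⇒ west red west red S S S   [S → west red]
west red west red S S S ⇒ west red west red west S S   [S → west]
west red west red west S S ⇒ west red west red west west S   [S → west]
west red west red west west S ⇒ west red west red west west west red   [S → west red]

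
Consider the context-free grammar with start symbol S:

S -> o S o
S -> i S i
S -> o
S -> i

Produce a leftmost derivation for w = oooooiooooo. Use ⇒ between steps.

S ⇒ oSo   [S -> o S o]
oSo ⇒ ooSoo   [S -> o S o]
ooSoo ⇒ oooSooo   [S -> o S o]
oooSooo ⇒ ooooSoooo   [S -> o S o]
ooooSoooo ⇒ oooooSooooo   [S -> o S o]
oooooSooooo ⇒ oooooiooooo   [S -> i]

S ⇒ oSo ⇒ ooSoo ⇒ oooSooo ⇒ ooooSoooo ⇒ oooooSooooo ⇒ oooooiooooo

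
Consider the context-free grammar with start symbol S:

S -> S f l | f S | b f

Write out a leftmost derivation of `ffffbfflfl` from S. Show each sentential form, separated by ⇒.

S⇒fS⇒fSfl⇒ffSfl⇒fffSfl⇒fffSflfl⇒ffffSflfl⇒ffffbfflfl

S ⇒ fS   [S -> f S]
fS ⇒ fSfl   [S -> S f l]
fSfl ⇒ ffSfl   [S -> f S]
ffSfl ⇒ fffSfl   [S -> f S]
fffSfl ⇒ fffSflfl   [S -> S f l]
fffSflfl ⇒ ffffSflfl   [S -> f S]
ffffSflfl ⇒ ffffbfflfl   [S -> b f]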